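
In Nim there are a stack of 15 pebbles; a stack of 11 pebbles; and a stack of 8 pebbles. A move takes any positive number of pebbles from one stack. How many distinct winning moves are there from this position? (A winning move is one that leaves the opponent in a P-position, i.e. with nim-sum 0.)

Nim-sum: 15 ^ 11 ^ 8 = 12.
The overall nim-sum is X = 12. A stack of size p has a winning move iff p XOR X < p (reduce it to p XOR X).
  15: 15 XOR 12 = 3 < 15 — winning move (to 3).
  11: 11 XOR 12 = 7 < 11 — winning move (to 7).
  8: 8 XOR 12 = 4 < 8 — winning move (to 4).
That gives 3 winning moves.

3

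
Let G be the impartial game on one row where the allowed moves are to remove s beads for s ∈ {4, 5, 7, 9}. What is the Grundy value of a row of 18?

1

Build the Grundy sequence with g(k) = mex{g(k−s) : s ∈ {4, 5, 7, 9}, s ≤ k}:
k:     0  1  2  3  4  5  6  7  8  9 10 11 12 13 14 15 16 17 18
g(k):  0  0  0  0  1  1  1  1  2  2  2  2  3  0  0  0  0  1  1
So g(18) = 1.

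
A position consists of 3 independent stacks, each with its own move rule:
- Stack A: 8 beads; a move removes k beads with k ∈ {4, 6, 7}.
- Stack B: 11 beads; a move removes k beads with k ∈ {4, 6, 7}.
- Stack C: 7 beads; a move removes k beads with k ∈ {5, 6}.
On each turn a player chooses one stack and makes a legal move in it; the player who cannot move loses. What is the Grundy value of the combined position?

3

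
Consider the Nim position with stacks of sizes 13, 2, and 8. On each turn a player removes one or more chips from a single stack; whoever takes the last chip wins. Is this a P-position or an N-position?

Bitwise XOR of the heap sizes:
  1101  (13)
  0010  (2)
  1000  (8)
  ----
  0111  (7)
The nim-sum is 7 ≠ 0, so this is an N-position: the player to move can win.

N-position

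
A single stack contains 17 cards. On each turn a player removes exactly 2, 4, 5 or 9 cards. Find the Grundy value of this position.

1

Compute g(0), g(1), … for moves {2, 4, 5, 9}:
k:     0  1  2  3  4  5  6  7  8  9 10 11 12 13 14 15 16 17
g(k):  0  0  1  1  2  2  3  0  0  1  1  2  2  3  0  0  1  1
So g(17) = 1.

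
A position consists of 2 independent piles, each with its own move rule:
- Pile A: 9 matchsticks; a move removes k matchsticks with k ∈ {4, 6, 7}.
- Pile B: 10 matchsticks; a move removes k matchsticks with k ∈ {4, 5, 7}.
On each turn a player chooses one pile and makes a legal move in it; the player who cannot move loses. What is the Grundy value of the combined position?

0

Grundy values for pile A (subtraction set {4, 6, 7}):
k:     0  1  2  3  4  5  6  7  8  9
g(k):  0  0  0  0  1  1  1  1  2  2
So g(9) = 2.
Build the Grundy sequence for pile B with g(k) = mex{g(k−s) : s ∈ {4, 5, 7}, s ≤ k}:
g(0) = mex{} = 0
g(1) = mex{} = 0
g(2) = mex{} = 0
g(3) = mex{} = 0
g(4) = mex{0} = 1
g(5) = mex{0} = 1
g(6) = mex{0} = 1
g(7) = mex{0} = 1
g(8) = mex{0,1} = 2
g(9) = mex{0,1} = 2
g(10) = mex{0,1} = 2
So g(10) = 2.
The value of a disjunctive sum is the nim-sum of the parts.
Combined value = 2 ⊕ 2 = 0.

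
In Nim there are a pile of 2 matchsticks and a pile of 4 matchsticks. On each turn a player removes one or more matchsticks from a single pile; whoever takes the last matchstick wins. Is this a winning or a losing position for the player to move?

Winning position

Compute the nim-sum pairwise:
2 ⊕ 4 = 6
The nim-sum is 6 ≠ 0, so this is an N-position: the player to move can win.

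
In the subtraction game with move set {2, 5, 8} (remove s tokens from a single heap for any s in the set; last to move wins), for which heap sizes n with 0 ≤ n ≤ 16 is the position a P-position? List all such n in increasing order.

Build the Grundy sequence with g(k) = mex{g(k−s) : s ∈ {2, 5, 8}, s ≤ k}:
k:     0  1  2  3  4  5  6  7  8  9 10 11 12 13 14 15 16
g(k):  0  0  1  1  0  2  1  0  2  1  0  0  1  1  0  2  1
The P-positions (g = 0) in 0..16 are 0, 1, 4, 7, 10, 11, 14.

0, 1, 4, 7, 10, 11, 14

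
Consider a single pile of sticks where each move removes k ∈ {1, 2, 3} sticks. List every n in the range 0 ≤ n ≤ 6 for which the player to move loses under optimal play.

Build the Grundy sequence with g(k) = mex{g(k−s) : s ∈ {1, 2, 3}, s ≤ k}:
k:     0  1  2  3  4  5  6
g(k):  0  1  2  3  0  1  2
The P-positions (g = 0) in 0..6 are 0, 4.

0, 4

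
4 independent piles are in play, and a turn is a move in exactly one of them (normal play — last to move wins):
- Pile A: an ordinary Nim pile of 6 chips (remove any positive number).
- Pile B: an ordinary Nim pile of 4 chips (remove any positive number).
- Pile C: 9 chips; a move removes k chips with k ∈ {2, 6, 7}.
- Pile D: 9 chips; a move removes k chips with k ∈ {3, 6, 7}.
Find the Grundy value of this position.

1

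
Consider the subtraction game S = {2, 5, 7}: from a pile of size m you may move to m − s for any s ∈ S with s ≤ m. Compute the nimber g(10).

Build the Grundy sequence with g(k) = mex{g(k−s) : s ∈ {2, 5, 7}, s ≤ k}:
g(0) = mex{} = 0
g(1) = mex{} = 0
g(2) = mex{0} = 1
g(3) = mex{0} = 1
g(4) = mex{1} = 0
g(5) = mex{0,1} = 2
g(6) = mex{0} = 1
g(7) = mex{0,1,2} = 3
g(8) = mex{0,1} = 2
g(9) = mex{0,1,3} = 2
g(10) = mex{1,2} = 0
So g(10) = 0.

0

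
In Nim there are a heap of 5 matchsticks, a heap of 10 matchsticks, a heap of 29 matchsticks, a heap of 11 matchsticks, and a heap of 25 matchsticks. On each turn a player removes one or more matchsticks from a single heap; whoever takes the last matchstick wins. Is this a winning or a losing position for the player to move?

Losing position

Nim-sum: 5 XOR 10 XOR 29 XOR 11 XOR 25 = 0.
The nim-sum is 0, so this is a P-position: the player to move is in a losing position under optimal play.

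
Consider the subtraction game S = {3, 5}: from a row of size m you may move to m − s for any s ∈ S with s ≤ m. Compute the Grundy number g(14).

2

Grundy values for subtraction set {3, 5}:
k:     0  1  2  3  4  5  6  7  8  9 10 11 12 13 14
g(k):  0  0  0  1  1  1  2  2  0  0  0  1  1  1  2
So g(14) = 2.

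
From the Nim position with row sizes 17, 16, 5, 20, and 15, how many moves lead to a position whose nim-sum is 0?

Nim-sum: 17 XOR 16 XOR 5 XOR 20 XOR 15 = 31.
The overall nim-sum is X = 31. A row of size p has a winning move iff p XOR X < p (reduce it to p XOR X).
  17: 17 XOR 31 = 14 < 17 — winning move (to 14).
  16: 16 XOR 31 = 15 < 16 — winning move (to 15).
  5: 5 XOR 31 = 26 ≥ 5 — no move.
  20: 20 XOR 31 = 11 < 20 — winning move (to 11).
  15: 15 XOR 31 = 16 ≥ 15 — no move.
That gives 3 winning moves.

3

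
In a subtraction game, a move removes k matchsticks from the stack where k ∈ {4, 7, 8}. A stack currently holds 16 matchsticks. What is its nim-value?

Grundy values for subtraction set {4, 7, 8}:
k:     0  1  2  3  4  5  6  7  8  9 10 11 12 13 14 15 16
g(k):  0  0  0  0  1  1  1  1  2  2  2  2  0  0  0  0  1
So g(16) = 1.

1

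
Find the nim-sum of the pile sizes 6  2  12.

8

Compute the nim-sum pairwise:
6 ^ 2 = 4
4 ^ 12 = 8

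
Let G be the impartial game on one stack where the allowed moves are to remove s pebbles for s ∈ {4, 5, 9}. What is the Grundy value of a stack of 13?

0

Compute g(0), g(1), … for moves {4, 5, 9}:
g(0) = mex{} = 0
g(1) = mex{} = 0
g(2) = mex{} = 0
g(3) = mex{} = 0
g(4) = mex{0} = 1
g(5) = mex{0} = 1
g(6) = mex{0} = 1
g(7) = mex{0} = 1
g(8) = mex{0,1} = 2
g(9) = mex{0,1} = 2
g(10) = mex{0,1} = 2
g(11) = mex{0,1} = 2
g(12) = mex{0,1,2} = 3
g(13) = mex{1,2} = 0
So g(13) = 0.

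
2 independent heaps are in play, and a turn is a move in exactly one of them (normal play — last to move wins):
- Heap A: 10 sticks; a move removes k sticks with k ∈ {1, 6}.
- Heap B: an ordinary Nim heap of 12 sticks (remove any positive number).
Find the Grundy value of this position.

Build the Grundy sequence for heap A with g(k) = mex{g(k−s) : s ∈ {1, 6}, s ≤ k}:
g(0) = mex{} = 0
g(1) = mex{0} = 1
g(2) = mex{1} = 0
g(3) = mex{0} = 1
g(4) = mex{1} = 0
g(5) = mex{0} = 1
g(6) = mex{0,1} = 2
g(7) = mex{1,2} = 0
g(8) = mex{0} = 1
g(9) = mex{1} = 0
g(10) = mex{0} = 1
So g(10) = 1.
Heap B is a plain Nim heap of size 12, so its Grundy value is 12.
By the Sprague-Grundy theorem, the Grundy value of a sum of independent games is the XOR of the component values.
Combined value = 1 ⊕ 12 = 13.

13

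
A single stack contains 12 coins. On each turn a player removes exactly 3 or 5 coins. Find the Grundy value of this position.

Compute g(0), g(1), … for moves {3, 5}:
k:     0  1  2  3  4  5  6  7  8  9 10 11 12
g(k):  0  0  0  1  1  1  2  2  0  0  0  1  1
So g(12) = 1.

1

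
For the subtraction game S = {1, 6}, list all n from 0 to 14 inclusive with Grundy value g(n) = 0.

0, 2, 4, 7, 9, 11, 14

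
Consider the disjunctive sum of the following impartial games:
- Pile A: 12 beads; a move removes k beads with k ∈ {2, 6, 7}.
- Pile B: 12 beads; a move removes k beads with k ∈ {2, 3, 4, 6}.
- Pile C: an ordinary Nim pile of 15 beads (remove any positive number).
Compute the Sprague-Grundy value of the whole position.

15

Build the Grundy sequence for pile A with g(k) = mex{g(k−s) : s ∈ {2, 6, 7}, s ≤ k}:
k:     0  1  2  3  4  5  6  7  8  9 10 11 12
g(k):  0  0  1  1  0  0  1  1  2  0  3  1  2
So g(12) = 2.
Build the Grundy sequence for pile B with g(k) = mex{g(k−s) : s ∈ {2, 3, 4, 6}, s ≤ k}:
k:     0  1  2  3  4  5  6  7  8  9 10 11 12
g(k):  0  0  1  1  2  2  3  3  0  0  1  1  2
So g(12) = 2.
Pile C is a plain Nim pile of size 15, so its Grundy value is 15.
The value of a disjunctive sum is the nim-sum of the parts.
Combined value = 2 XOR 2 XOR 15 = 15.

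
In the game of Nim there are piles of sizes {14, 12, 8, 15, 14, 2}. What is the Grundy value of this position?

9

Write each in binary and XOR column by column:
  1110  (14)
  1100  (12)
  1000  (8)
  1111  (15)
  1110  (14)
  0010  (2)
  ----
  1001  (9)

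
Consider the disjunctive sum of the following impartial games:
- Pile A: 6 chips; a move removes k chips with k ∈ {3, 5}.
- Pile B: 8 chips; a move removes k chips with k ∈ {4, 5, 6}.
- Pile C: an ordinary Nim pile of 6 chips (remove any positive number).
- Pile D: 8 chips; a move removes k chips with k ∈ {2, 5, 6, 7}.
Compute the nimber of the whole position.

4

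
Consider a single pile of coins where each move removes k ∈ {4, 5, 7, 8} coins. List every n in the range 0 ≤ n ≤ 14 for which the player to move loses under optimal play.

0, 1, 2, 3, 12, 13, 14

Compute g(0), g(1), … for moves {4, 5, 7, 8}:
k:     0  1  2  3  4  5  6  7  8  9 10 11 12 13 14
g(k):  0  0  0  0  1  1  1  1  2  2  2  2  0  0  0
The P-positions (g = 0) in 0..14 are 0, 1, 2, 3, 12, 13, 14.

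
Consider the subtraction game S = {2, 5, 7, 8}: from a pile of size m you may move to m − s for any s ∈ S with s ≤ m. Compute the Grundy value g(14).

Compute g(0), g(1), … for moves {2, 5, 7, 8}:
k:     0  1  2  3  4  5  6  7  8  9 10 11 12 13 14
g(k):  0  0  1  1  0  2  1  3  2  2  0  3  1  0  0
So g(14) = 0.

0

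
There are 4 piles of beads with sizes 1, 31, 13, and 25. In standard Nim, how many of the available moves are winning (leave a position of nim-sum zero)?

3

Nim-sum: 1 ^ 31 ^ 13 ^ 25 = 10.
The overall nim-sum is X = 10. A pile of size p has a winning move iff p XOR X < p (reduce it to p XOR X).
  1: 1 XOR 10 = 11 ≥ 1 — no move.
  31: 31 XOR 10 = 21 < 31 — winning move (to 21).
  13: 13 XOR 10 = 7 < 13 — winning move (to 7).
  25: 25 XOR 10 = 19 < 25 — winning move (to 19).
That gives 3 winning moves.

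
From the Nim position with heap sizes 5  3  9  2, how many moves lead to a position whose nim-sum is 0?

In binary:
  0101  (5)
  0011  (3)
  1001  (9)
  0010  (2)
  ----
  1101  (13)
The overall nim-sum is X = 13. A heap of size p has a winning move iff p XOR X < p (reduce it to p XOR X).
  5: 5 XOR 13 = 8 ≥ 5 — no move.
  3: 3 XOR 13 = 14 ≥ 3 — no move.
  9: 9 XOR 13 = 4 < 9 — winning move (to 4).
  2: 2 XOR 13 = 15 ≥ 2 — no move.
That gives 1 winning move.

1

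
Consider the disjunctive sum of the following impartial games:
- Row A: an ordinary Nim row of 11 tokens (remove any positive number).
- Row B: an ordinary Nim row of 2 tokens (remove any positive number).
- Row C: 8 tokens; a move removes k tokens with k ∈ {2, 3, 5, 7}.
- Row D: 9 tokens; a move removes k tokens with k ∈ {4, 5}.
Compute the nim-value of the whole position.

13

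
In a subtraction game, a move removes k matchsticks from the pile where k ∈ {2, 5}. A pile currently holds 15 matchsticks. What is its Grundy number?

Build the Grundy sequence with g(k) = mex{g(k−s) : s ∈ {2, 5}, s ≤ k}:
k:     0  1  2  3  4  5  6  7  8  9 10 11 12 13 14 15
g(k):  0  0  1  1  0  2  1  0  0  1  1  0  2  1  0  0
So g(15) = 0.

0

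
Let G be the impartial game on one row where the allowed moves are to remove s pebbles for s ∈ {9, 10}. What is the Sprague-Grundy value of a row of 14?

1

Build the Grundy sequence with g(k) = mex{g(k−s) : s ∈ {9, 10}, s ≤ k}:
k:     0  1  2  3  4  5  6  7  8  9 10 11 12 13 14
g(k):  0  0  0  0  0  0  0  0  0  1  1  1  1  1  1
So g(14) = 1.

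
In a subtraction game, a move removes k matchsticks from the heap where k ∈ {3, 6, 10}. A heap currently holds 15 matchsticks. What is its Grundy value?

2

Grundy values for subtraction set {3, 6, 10}:
k:     0  1  2  3  4  5  6  7  8  9 10 11 12 13 14 15
g(k):  0  0  0  1  1  1  2  2  2  0  3  3  1  0  0  2
So g(15) = 2.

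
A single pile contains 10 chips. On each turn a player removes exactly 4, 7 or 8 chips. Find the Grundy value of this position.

2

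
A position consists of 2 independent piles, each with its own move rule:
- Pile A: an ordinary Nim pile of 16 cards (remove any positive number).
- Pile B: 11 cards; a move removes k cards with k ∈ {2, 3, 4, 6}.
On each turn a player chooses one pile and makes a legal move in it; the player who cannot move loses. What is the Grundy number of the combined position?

17

Pile A is a plain Nim pile of size 16, so its Grundy value is 16.
Grundy values for pile B (subtraction set {2, 3, 4, 6}):
g(0) = mex{} = 0
g(1) = mex{} = 0
g(2) = mex{0} = 1
g(3) = mex{0} = 1
g(4) = mex{0,1} = 2
g(5) = mex{0,1} = 2
g(6) = mex{0,1,2} = 3
g(7) = mex{0,1,2} = 3
g(8) = mex{1,2,3} = 0
g(9) = mex{1,2,3} = 0
g(10) = mex{0,2,3} = 1
g(11) = mex{0,2,3} = 1
So g(11) = 1.
The value of a disjunctive sum is the nim-sum of the parts.
Combined value = 16 ⊕ 1 = 17.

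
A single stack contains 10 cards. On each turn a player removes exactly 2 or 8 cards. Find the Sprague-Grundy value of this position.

0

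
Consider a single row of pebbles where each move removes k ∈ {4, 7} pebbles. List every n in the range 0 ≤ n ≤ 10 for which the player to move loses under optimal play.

0, 1, 2, 3

Compute g(0), g(1), … for moves {4, 7}:
k:     0  1  2  3  4  5  6  7  8  9 10
g(k):  0  0  0  0  1  1  1  1  2  2  2
The P-positions (g = 0) in 0..10 are 0, 1, 2, 3.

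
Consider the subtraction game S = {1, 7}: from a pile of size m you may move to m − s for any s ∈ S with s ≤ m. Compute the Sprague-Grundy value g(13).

1

Grundy values for subtraction set {1, 7}:
k:     0  1  2  3  4  5  6  7  8  9 10 11 12 13
g(k):  0  1  0  1  0  1  0  1  0  1  0  1  0  1
So g(13) = 1.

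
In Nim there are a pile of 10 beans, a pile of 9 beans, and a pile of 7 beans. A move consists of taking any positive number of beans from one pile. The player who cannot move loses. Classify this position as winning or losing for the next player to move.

Bitwise XOR of the heap sizes:
  1010  (10)
  1001  (9)
  0111  (7)
  ----
  0100  (4)
The nim-sum is 4 ≠ 0, so this is an N-position: the player to move can win.

Winning position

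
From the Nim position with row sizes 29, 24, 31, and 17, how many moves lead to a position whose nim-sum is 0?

Bitwise XOR of the heap sizes:
  11101  (29)
  11000  (24)
  11111  (31)
  10001  (17)
  -----
  01011  (11)
The overall nim-sum is X = 11. A row of size p has a winning move iff p XOR X < p (reduce it to p XOR X).
  29: 29 XOR 11 = 22 < 29 — winning move (to 22).
  24: 24 XOR 11 = 19 < 24 — winning move (to 19).
  31: 31 XOR 11 = 20 < 31 — winning move (to 20).
  17: 17 XOR 11 = 26 ≥ 17 — no move.
That gives 3 winning moves.

3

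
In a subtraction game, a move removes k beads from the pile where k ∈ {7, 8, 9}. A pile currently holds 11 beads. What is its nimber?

Compute g(0), g(1), … for moves {7, 8, 9}:
g(0) = mex{} = 0
g(1) = mex{} = 0
g(2) = mex{} = 0
g(3) = mex{} = 0
g(4) = mex{} = 0
g(5) = mex{} = 0
g(6) = mex{} = 0
g(7) = mex{0} = 1
g(8) = mex{0} = 1
g(9) = mex{0} = 1
g(10) = mex{0} = 1
g(11) = mex{0} = 1
So g(11) = 1.

1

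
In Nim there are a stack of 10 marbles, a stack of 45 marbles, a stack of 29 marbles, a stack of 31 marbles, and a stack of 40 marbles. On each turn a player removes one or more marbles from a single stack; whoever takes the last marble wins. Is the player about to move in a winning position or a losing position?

Winning position

Write each in binary and XOR column by column:
  001010  (10)
  101101  (45)
  011101  (29)
  011111  (31)
  101000  (40)
  ------
  001101  (13)
The nim-sum is 13 ≠ 0, so this is an N-position: the player to move can win.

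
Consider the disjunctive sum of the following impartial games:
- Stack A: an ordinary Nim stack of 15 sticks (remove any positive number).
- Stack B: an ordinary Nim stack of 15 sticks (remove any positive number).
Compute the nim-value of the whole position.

Stack A is a plain Nim stack of size 15, so its Grundy value is 15.
Stack B is a plain Nim stack of size 15, so its Grundy value is 15.
By the Sprague-Grundy theorem, the Grundy value of a sum of independent games is the XOR of the component values.
Combined value = 15 ⊕ 15 = 0.

0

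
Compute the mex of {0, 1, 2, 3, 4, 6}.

5

The values 0, 1, 2, 3, 4 are all present; 5 is the first non-negative integer missing from the set.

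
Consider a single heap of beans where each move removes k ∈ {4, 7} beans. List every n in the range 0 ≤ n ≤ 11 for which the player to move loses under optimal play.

0, 1, 2, 3, 11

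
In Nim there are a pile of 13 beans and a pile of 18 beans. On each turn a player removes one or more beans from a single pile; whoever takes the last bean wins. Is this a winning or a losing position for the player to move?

Nim-sum: 13 XOR 18 = 31.
The nim-sum is 31 ≠ 0, so this is an N-position: the player to move can win.

Winning position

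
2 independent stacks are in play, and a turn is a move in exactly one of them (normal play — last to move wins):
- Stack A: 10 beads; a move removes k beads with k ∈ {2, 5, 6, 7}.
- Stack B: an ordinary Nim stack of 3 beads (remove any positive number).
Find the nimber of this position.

0

For stack A, compute g(0), g(1), … with moves {2, 5, 6, 7}:
k:     0  1  2  3  4  5  6  7  8  9 10
g(k):  0  0  1  1  0  2  1  3  2  2  3
So g(10) = 3.
Stack B is a plain Nim stack of size 3, so its Grundy value is 3.
By the Sprague-Grundy theorem, the Grundy value of a sum of independent games is the XOR of the component values.
Combined value = 3 ⊕ 3 = 0.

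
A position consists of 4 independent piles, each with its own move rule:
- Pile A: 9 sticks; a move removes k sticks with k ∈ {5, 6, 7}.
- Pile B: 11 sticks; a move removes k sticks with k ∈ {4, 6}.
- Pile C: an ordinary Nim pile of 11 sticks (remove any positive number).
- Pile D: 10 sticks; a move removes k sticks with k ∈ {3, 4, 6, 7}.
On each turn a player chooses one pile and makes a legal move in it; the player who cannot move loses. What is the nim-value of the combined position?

10

For pile A, compute g(0), g(1), … with moves {5, 6, 7}:
g(0) = mex{} = 0
g(1) = mex{} = 0
g(2) = mex{} = 0
g(3) = mex{} = 0
g(4) = mex{} = 0
g(5) = mex{0} = 1
g(6) = mex{0} = 1
g(7) = mex{0} = 1
g(8) = mex{0} = 1
g(9) = mex{0} = 1
So g(9) = 1.
For pile B, compute g(0), g(1), … with moves {4, 6}:
k:     0  1  2  3  4  5  6  7  8  9 10 11
g(k):  0  0  0  0  1  1  1  1  2  2  0  0
So g(11) = 0.
Pile C is a plain Nim pile of size 11, so its Grundy value is 11.
Grundy values for pile D (subtraction set {3, 4, 6, 7}):
k:     0  1  2  3  4  5  6  7  8  9 10
g(k):  0  0  0  1  1  1  2  2  2  3  0
So g(10) = 0.
By the Sprague-Grundy theorem, the Grundy value of a sum of independent games is the XOR of the component values.
Combined value = 1 ⊕ 0 ⊕ 11 ⊕ 0 = 10.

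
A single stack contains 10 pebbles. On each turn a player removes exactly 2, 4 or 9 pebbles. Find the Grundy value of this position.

Build the Grundy sequence with g(k) = mex{g(k−s) : s ∈ {2, 4, 9}, s ≤ k}:
g(0) = mex{} = 0
g(1) = mex{} = 0
g(2) = mex{0} = 1
g(3) = mex{0} = 1
g(4) = mex{0,1} = 2
g(5) = mex{0,1} = 2
g(6) = mex{1,2} = 0
g(7) = mex{1,2} = 0
g(8) = mex{0,2} = 1
g(9) = mex{0,2} = 1
g(10) = mex{0,1} = 2
So g(10) = 2.

2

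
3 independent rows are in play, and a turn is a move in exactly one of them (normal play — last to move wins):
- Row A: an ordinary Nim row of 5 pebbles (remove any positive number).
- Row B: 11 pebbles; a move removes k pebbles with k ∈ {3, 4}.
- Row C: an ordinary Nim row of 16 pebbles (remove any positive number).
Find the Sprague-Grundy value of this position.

20

Row A is a plain Nim row of size 5, so its Grundy value is 5.
Grundy values for row B (subtraction set {3, 4}):
k:     0  1  2  3  4  5  6  7  8  9 10 11
g(k):  0  0  0  1  1  1  2  0  0  0  1  1
So g(11) = 1.
Row C is a plain Nim row of size 16, so its Grundy value is 16.
The value of a disjunctive sum is the nim-sum of the parts.
Combined value = 5 XOR 1 XOR 16 = 20.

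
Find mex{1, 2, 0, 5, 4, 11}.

The values 0, 1, 2 are all present; 3 is the first non-negative integer missing from the set.

3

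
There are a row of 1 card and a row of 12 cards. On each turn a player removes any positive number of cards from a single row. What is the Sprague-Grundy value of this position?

Write each in binary and XOR column by column:
  0001  (1)
  1100  (12)
  ----
  1101  (13)

13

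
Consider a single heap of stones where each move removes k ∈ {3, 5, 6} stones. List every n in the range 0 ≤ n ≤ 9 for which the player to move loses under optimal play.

0, 1, 2, 9

Compute g(0), g(1), … for moves {3, 5, 6}:
g(0) = mex{} = 0
g(1) = mex{} = 0
g(2) = mex{} = 0
g(3) = mex{0} = 1
g(4) = mex{0} = 1
g(5) = mex{0} = 1
g(6) = mex{0,1} = 2
g(7) = mex{0,1} = 2
g(8) = mex{0,1} = 2
g(9) = mex{1,2} = 0
The P-positions (g = 0) in 0..9 are 0, 1, 2, 9.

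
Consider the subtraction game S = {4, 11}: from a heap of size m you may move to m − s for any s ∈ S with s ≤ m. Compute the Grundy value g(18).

0

Grundy values for subtraction set {4, 11}:
k:     0  1  2  3  4  5  6  7  8  9 10 11 12 13 14 15 16 17 18
g(k):  0  0  0  0  1  1  1  1  0  0  0  2  1  1  1  0  0  0  0
So g(18) = 0.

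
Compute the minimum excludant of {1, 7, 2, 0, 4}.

The values 0, 1, 2 are all present; 3 is the first non-negative integer missing from the set.

3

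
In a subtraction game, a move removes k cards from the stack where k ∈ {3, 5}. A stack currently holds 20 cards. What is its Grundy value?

Grundy values for subtraction set {3, 5}:
k:     0  1  2  3  4  5  6  7  8  9 10 11 12 13 14 15 16 17 18 19 20
g(k):  0  0  0  1  1  1  2  2  0  0  0  1  1  1  2  2  0  0  0  1  1
So g(20) = 1.

1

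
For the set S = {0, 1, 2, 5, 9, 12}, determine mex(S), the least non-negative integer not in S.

The values 0, 1, 2 are all present; 3 is the first non-negative integer missing from the set.

3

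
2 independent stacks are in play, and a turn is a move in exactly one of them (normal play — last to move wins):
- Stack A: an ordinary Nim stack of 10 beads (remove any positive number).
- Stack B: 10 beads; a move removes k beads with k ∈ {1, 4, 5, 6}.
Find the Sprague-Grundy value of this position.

11

Stack A is a plain Nim stack of size 10, so its Grundy value is 10.
For stack B, compute g(0), g(1), … with moves {1, 4, 5, 6}:
g(0) = mex{} = 0
g(1) = mex{0} = 1
g(2) = mex{1} = 0
g(3) = mex{0} = 1
g(4) = mex{0,1} = 2
g(5) = mex{0,1,2} = 3
g(6) = mex{0,1,3} = 2
g(7) = mex{0,1,2} = 3
g(8) = mex{0,1,2,3} = 4
g(9) = mex{1,2,3,4} = 0
g(10) = mex{0,2,3} = 1
So g(10) = 1.
By the Sprague-Grundy theorem, the Grundy value of a sum of independent games is the XOR of the component values.
Combined value = 10 XOR 1 = 11.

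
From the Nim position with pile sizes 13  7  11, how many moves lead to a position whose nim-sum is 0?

Nim-sum: 13 ^ 7 ^ 11 = 1.
The overall nim-sum is X = 1. A pile of size p has a winning move iff p XOR X < p (reduce it to p XOR X).
  13: 13 XOR 1 = 12 < 13 — winning move (to 12).
  7: 7 XOR 1 = 6 < 7 — winning move (to 6).
  11: 11 XOR 1 = 10 < 11 — winning move (to 10).
That gives 3 winning moves.

3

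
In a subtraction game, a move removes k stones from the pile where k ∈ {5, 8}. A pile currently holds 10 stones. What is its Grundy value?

Compute g(0), g(1), … for moves {5, 8}:
g(0) = mex{} = 0
g(1) = mex{} = 0
g(2) = mex{} = 0
g(3) = mex{} = 0
g(4) = mex{} = 0
g(5) = mex{0} = 1
g(6) = mex{0} = 1
g(7) = mex{0} = 1
g(8) = mex{0} = 1
g(9) = mex{0} = 1
g(10) = mex{0,1} = 2
So g(10) = 2.

2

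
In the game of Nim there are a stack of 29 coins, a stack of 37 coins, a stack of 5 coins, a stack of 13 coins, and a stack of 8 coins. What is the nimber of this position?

Nim-sum: 29 ⊕ 37 ⊕ 5 ⊕ 13 ⊕ 8 = 56.

56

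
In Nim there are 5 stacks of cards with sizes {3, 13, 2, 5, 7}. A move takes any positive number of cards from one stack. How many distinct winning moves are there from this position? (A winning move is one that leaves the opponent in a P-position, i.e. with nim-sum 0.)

1

Bitwise XOR of the heap sizes:
  0011  (3)
  1101  (13)
  0010  (2)
  0101  (5)
  0111  (7)
  ----
  1110  (14)
The overall nim-sum is X = 14. A stack of size p has a winning move iff p XOR X < p (reduce it to p XOR X).
  3: 3 XOR 14 = 13 ≥ 3 — no move.
  13: 13 XOR 14 = 3 < 13 — winning move (to 3).
  2: 2 XOR 14 = 12 ≥ 2 — no move.
  5: 5 XOR 14 = 11 ≥ 5 — no move.
  7: 7 XOR 14 = 9 ≥ 7 — no move.
That gives 1 winning move.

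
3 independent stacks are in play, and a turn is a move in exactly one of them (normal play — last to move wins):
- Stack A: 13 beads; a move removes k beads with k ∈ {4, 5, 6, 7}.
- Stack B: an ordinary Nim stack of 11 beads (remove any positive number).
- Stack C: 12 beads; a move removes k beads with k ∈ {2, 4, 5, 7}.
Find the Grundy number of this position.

10

For stack A, compute g(0), g(1), … with moves {4, 5, 6, 7}:
g(0) = mex{} = 0
g(1) = mex{} = 0
g(2) = mex{} = 0
g(3) = mex{} = 0
g(4) = mex{0} = 1
g(5) = mex{0} = 1
g(6) = mex{0} = 1
g(7) = mex{0} = 1
g(8) = mex{0,1} = 2
g(9) = mex{0,1} = 2
g(10) = mex{0,1} = 2
g(11) = mex{1} = 0
g(12) = mex{1,2} = 0
g(13) = mex{1,2} = 0
So g(13) = 0.
Stack B is a plain Nim stack of size 11, so its Grundy value is 11.
Build the Grundy sequence for stack C with g(k) = mex{g(k−s) : s ∈ {2, 4, 5, 7}, s ≤ k}:
k:     0  1  2  3  4  5  6  7  8  9 10 11 12
g(k):  0  0  1  1  2  2  3  3  4  0  0  1  1
So g(12) = 1.
The value of a disjunctive sum is the nim-sum of the parts.
Combined value = 0 XOR 11 XOR 1 = 10.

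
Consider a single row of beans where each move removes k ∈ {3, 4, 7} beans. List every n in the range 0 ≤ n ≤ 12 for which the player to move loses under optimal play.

0, 1, 2, 10, 11, 12

Build the Grundy sequence with g(k) = mex{g(k−s) : s ∈ {3, 4, 7}, s ≤ k}:
g(0) = mex{} = 0
g(1) = mex{} = 0
g(2) = mex{} = 0
g(3) = mex{0} = 1
g(4) = mex{0} = 1
g(5) = mex{0} = 1
g(6) = mex{0,1} = 2
g(7) = mex{0,1} = 2
g(8) = mex{0,1} = 2
g(9) = mex{0,1,2} = 3
g(10) = mex{1,2} = 0
g(11) = mex{1,2} = 0
g(12) = mex{1,2,3} = 0
The P-positions (g = 0) in 0..12 are 0, 1, 2, 10, 11, 12.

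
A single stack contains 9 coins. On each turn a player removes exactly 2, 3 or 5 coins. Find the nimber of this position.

1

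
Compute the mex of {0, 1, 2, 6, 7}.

The values 0, 1, 2 are all present; 3 is the first non-negative integer missing from the set.

3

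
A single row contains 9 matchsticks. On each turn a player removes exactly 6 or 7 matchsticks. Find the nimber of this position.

1

Compute g(0), g(1), … for moves {6, 7}:
g(0) = mex{} = 0
g(1) = mex{} = 0
g(2) = mex{} = 0
g(3) = mex{} = 0
g(4) = mex{} = 0
g(5) = mex{} = 0
g(6) = mex{0} = 1
g(7) = mex{0} = 1
g(8) = mex{0} = 1
g(9) = mex{0} = 1
So g(9) = 1.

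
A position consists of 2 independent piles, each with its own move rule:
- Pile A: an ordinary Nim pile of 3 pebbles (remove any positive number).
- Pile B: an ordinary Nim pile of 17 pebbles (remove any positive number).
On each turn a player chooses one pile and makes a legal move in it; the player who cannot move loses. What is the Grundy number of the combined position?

18

Pile A is a plain Nim pile of size 3, so its Grundy value is 3.
Pile B is a plain Nim pile of size 17, so its Grundy value is 17.
By the Sprague-Grundy theorem, the Grundy value of a sum of independent games is the XOR of the component values.
Combined value = 3 ⊕ 17 = 18.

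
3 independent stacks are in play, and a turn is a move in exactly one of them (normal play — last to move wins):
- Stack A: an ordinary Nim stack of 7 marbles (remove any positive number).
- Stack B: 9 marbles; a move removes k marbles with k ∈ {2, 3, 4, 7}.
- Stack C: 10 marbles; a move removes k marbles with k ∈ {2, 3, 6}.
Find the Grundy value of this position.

3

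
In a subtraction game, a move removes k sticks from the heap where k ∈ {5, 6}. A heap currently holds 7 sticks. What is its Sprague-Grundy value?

1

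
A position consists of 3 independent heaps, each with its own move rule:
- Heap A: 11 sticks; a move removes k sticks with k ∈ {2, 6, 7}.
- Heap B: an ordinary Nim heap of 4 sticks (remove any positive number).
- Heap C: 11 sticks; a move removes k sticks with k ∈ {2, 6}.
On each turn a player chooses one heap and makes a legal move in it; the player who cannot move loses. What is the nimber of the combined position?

4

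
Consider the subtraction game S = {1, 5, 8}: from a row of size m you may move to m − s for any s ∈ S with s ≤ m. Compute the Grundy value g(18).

1

Build the Grundy sequence with g(k) = mex{g(k−s) : s ∈ {1, 5, 8}, s ≤ k}:
k:     0  1  2  3  4  5  6  7  8  9 10 11 12 13 14 15 16 17 18
g(k):  0  1  0  1  0  1  0  1  2  3  2  3  2  0  1  0  1  0  1
So g(18) = 1.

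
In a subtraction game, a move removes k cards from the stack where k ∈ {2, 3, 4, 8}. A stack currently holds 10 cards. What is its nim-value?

Compute g(0), g(1), … for moves {2, 3, 4, 8}:
k:     0  1  2  3  4  5  6  7  8  9 10
g(k):  0  0  1  1  2  2  0  0  1  1  2
So g(10) = 2.

2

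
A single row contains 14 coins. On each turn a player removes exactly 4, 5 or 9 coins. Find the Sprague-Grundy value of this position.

0

Compute g(0), g(1), … for moves {4, 5, 9}:
k:     0  1  2  3  4  5  6  7  8  9 10 11 12 13 14
g(k):  0  0  0  0  1  1  1  1  2  2  2  2  3  0  0
So g(14) = 0.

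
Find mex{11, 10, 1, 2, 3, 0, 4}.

5

The values 0, 1, 2, 3, 4 are all present; 5 is the first non-negative integer missing from the set.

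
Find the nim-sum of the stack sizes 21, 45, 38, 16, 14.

In binary:
  010101  (21)
  101101  (45)
  100110  (38)
  010000  (16)
  001110  (14)
  ------
  000000  (0)

0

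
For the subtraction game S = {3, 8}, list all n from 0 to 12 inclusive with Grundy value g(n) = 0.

0, 1, 2, 6, 7, 11, 12

Compute g(0), g(1), … for moves {3, 8}:
g(0) = mex{} = 0
g(1) = mex{} = 0
g(2) = mex{} = 0
g(3) = mex{0} = 1
g(4) = mex{0} = 1
g(5) = mex{0} = 1
g(6) = mex{1} = 0
g(7) = mex{1} = 0
g(8) = mex{0,1} = 2
g(9) = mex{0} = 1
g(10) = mex{0} = 1
g(11) = mex{1,2} = 0
g(12) = mex{1} = 0
The P-positions (g = 0) in 0..12 are 0, 1, 2, 6, 7, 11, 12.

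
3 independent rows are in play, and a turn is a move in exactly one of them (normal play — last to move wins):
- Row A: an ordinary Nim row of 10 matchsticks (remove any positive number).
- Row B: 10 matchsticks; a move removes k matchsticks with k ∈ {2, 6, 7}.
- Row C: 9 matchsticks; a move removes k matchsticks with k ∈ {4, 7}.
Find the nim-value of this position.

11

Row A is a plain Nim row of size 10, so its Grundy value is 10.
Grundy values for row B (subtraction set {2, 6, 7}):
k:     0  1  2  3  4  5  6  7  8  9 10
g(k):  0  0  1  1  0  0  1  1  2  0  3
So g(10) = 3.
Build the Grundy sequence for row C with g(k) = mex{g(k−s) : s ∈ {4, 7}, s ≤ k}:
g(0) = mex{} = 0
g(1) = mex{} = 0
g(2) = mex{} = 0
g(3) = mex{} = 0
g(4) = mex{0} = 1
g(5) = mex{0} = 1
g(6) = mex{0} = 1
g(7) = mex{0} = 1
g(8) = mex{0,1} = 2
g(9) = mex{0,1} = 2
So g(9) = 2.
The value of a disjunctive sum is the nim-sum of the parts.
Combined value = 10 XOR 3 XOR 2 = 11.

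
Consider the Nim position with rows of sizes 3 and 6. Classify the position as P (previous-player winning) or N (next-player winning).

N-position

Nim-sum: 3 ⊕ 6 = 5.
The nim-sum is 5 ≠ 0, so this is an N-position: the player to move can win.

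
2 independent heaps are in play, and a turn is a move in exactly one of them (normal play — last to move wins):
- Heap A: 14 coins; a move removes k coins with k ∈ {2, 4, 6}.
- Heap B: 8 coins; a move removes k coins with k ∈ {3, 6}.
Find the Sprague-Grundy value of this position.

1

For heap A, compute g(0), g(1), … with moves {2, 4, 6}:
g(0) = mex{} = 0
g(1) = mex{} = 0
g(2) = mex{0} = 1
g(3) = mex{0} = 1
g(4) = mex{0,1} = 2
g(5) = mex{0,1} = 2
g(6) = mex{0,1,2} = 3
g(7) = mex{0,1,2} = 3
g(8) = mex{1,2,3} = 0
g(9) = mex{1,2,3} = 0
g(10) = mex{0,2,3} = 1
g(11) = mex{0,2,3} = 1
g(12) = mex{0,1,3} = 2
g(13) = mex{0,1,3} = 2
g(14) = mex{0,1,2} = 3
So g(14) = 3.
For heap B, compute g(0), g(1), … with moves {3, 6}:
g(0) = mex{} = 0
g(1) = mex{} = 0
g(2) = mex{} = 0
g(3) = mex{0} = 1
g(4) = mex{0} = 1
g(5) = mex{0} = 1
g(6) = mex{0,1} = 2
g(7) = mex{0,1} = 2
g(8) = mex{0,1} = 2
So g(8) = 2.
By the Sprague-Grundy theorem, the Grundy value of a sum of independent games is the XOR of the component values.
Combined value = 3 XOR 2 = 1.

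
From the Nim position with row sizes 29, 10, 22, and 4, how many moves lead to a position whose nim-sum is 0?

Compute the nim-sum pairwise:
29 XOR 10 = 23
23 XOR 22 = 1
1 XOR 4 = 5
The overall nim-sum is X = 5. A row of size p has a winning move iff p XOR X < p (reduce it to p XOR X).
  29: 29 XOR 5 = 24 < 29 — winning move (to 24).
  10: 10 XOR 5 = 15 ≥ 10 — no move.
  22: 22 XOR 5 = 19 < 22 — winning move (to 19).
  4: 4 XOR 5 = 1 < 4 — winning move (to 1).
That gives 3 winning moves.

3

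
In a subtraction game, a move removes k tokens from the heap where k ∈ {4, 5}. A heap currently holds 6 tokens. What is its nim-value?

Build the Grundy sequence with g(k) = mex{g(k−s) : s ∈ {4, 5}, s ≤ k}:
k:     0  1  2  3  4  5  6
g(k):  0  0  0  0  1  1  1
So g(6) = 1.

1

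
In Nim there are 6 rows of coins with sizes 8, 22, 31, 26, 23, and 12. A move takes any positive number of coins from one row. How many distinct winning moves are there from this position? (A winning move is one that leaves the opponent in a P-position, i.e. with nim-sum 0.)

0

Write each in binary and XOR column by column:
  01000  (8)
  10110  (22)
  11111  (31)
  11010  (26)
  10111  (23)
  01100  (12)
  -----
  00000  (0)
The nim-sum is already 0, so every move leaves a nonzero nim-sum — there are no winning moves.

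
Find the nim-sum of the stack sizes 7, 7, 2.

2

Nim-sum: 7 ⊕ 7 ⊕ 2 = 2.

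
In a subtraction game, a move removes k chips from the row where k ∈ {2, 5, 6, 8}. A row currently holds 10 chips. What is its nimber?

3

Build the Grundy sequence with g(k) = mex{g(k−s) : s ∈ {2, 5, 6, 8}, s ≤ k}:
g(0) = mex{} = 0
g(1) = mex{} = 0
g(2) = mex{0} = 1
g(3) = mex{0} = 1
g(4) = mex{1} = 0
g(5) = mex{0,1} = 2
g(6) = mex{0} = 1
g(7) = mex{0,1,2} = 3
g(8) = mex{0,1} = 2
g(9) = mex{0,1,3} = 2
g(10) = mex{0,1,2} = 3
So g(10) = 3.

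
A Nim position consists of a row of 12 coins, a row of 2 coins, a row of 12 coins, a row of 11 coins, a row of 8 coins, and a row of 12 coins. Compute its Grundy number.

13

Nim-sum: 12 ^ 2 ^ 12 ^ 11 ^ 8 ^ 12 = 13.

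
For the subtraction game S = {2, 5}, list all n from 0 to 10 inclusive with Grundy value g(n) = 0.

0, 1, 4, 7, 8

Grundy values for subtraction set {2, 5}:
g(0) = mex{} = 0
g(1) = mex{} = 0
g(2) = mex{0} = 1
g(3) = mex{0} = 1
g(4) = mex{1} = 0
g(5) = mex{0,1} = 2
g(6) = mex{0} = 1
g(7) = mex{1,2} = 0
g(8) = mex{1} = 0
g(9) = mex{0} = 1
g(10) = mex{0,2} = 1
The P-positions (g = 0) in 0..10 are 0, 1, 4, 7, 8.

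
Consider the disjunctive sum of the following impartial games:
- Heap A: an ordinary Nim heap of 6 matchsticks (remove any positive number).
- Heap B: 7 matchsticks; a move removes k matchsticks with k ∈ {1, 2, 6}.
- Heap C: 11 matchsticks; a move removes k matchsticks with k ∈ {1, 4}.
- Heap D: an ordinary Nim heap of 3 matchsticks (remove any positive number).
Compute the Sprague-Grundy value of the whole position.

Heap A is a plain Nim heap of size 6, so its Grundy value is 6.
Grundy values for heap B (subtraction set {1, 2, 6}):
g(0) = mex{} = 0
g(1) = mex{0} = 1
g(2) = mex{0,1} = 2
g(3) = mex{1,2} = 0
g(4) = mex{0,2} = 1
g(5) = mex{0,1} = 2
g(6) = mex{0,1,2} = 3
g(7) = mex{1,2,3} = 0
So g(7) = 0.
For heap C, compute g(0), g(1), … with moves {1, 4}:
k:     0  1  2  3  4  5  6  7  8  9 10 11
g(k):  0  1  0  1  2  0  1  0  1  2  0  1
So g(11) = 1.
Heap D is a plain Nim heap of size 3, so its Grundy value is 3.
The value of a disjunctive sum is the nim-sum of the parts.
Combined value = 6 ⊕ 0 ⊕ 1 ⊕ 3 = 4.

4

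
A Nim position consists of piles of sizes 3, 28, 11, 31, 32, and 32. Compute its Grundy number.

11

Nim-sum: 3 ^ 28 ^ 11 ^ 31 ^ 32 ^ 32 = 11.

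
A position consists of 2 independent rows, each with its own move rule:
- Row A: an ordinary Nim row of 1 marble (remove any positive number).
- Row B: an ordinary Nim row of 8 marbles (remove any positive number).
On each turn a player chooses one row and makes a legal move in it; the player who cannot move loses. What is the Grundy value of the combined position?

9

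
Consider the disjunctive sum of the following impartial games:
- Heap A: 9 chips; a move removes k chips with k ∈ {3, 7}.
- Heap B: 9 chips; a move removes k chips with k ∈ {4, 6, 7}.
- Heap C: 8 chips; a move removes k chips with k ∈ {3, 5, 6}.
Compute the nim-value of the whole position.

1

Build the Grundy sequence for heap A with g(k) = mex{g(k−s) : s ∈ {3, 7}, s ≤ k}:
k:     0  1  2  3  4  5  6  7  8  9
g(k):  0  0  0  1  1  1  0  2  2  1
So g(9) = 1.
For heap B, compute g(0), g(1), … with moves {4, 6, 7}:
g(0) = mex{} = 0
g(1) = mex{} = 0
g(2) = mex{} = 0
g(3) = mex{} = 0
g(4) = mex{0} = 1
g(5) = mex{0} = 1
g(6) = mex{0} = 1
g(7) = mex{0} = 1
g(8) = mex{0,1} = 2
g(9) = mex{0,1} = 2
So g(9) = 2.
For heap C, compute g(0), g(1), … with moves {3, 5, 6}:
g(0) = mex{} = 0
g(1) = mex{} = 0
g(2) = mex{} = 0
g(3) = mex{0} = 1
g(4) = mex{0} = 1
g(5) = mex{0} = 1
g(6) = mex{0,1} = 2
g(7) = mex{0,1} = 2
g(8) = mex{0,1} = 2
So g(8) = 2.
The value of a disjunctive sum is the nim-sum of the parts.
Combined value = 1 XOR 2 XOR 2 = 1.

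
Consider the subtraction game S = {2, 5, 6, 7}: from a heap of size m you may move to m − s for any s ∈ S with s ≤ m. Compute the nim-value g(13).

Grundy values for subtraction set {2, 5, 6, 7}:
k:     0  1  2  3  4  5  6  7  8  9 10 11 12 13
g(k):  0  0  1  1  0  2  1  3  2  2  3  3  0  0
So g(13) = 0.

0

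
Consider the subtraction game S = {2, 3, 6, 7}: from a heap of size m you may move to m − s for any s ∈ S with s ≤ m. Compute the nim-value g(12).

1

Grundy values for subtraction set {2, 3, 6, 7}:
g(0) = mex{} = 0
g(1) = mex{} = 0
g(2) = mex{0} = 1
g(3) = mex{0} = 1
g(4) = mex{0,1} = 2
g(5) = mex{1} = 0
g(6) = mex{0,1,2} = 3
g(7) = mex{0,2} = 1
g(8) = mex{0,1,3} = 2
g(9) = mex{1,3} = 0
g(10) = mex{1,2} = 0
g(11) = mex{0,2} = 1
g(12) = mex{0,3} = 1
So g(12) = 1.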